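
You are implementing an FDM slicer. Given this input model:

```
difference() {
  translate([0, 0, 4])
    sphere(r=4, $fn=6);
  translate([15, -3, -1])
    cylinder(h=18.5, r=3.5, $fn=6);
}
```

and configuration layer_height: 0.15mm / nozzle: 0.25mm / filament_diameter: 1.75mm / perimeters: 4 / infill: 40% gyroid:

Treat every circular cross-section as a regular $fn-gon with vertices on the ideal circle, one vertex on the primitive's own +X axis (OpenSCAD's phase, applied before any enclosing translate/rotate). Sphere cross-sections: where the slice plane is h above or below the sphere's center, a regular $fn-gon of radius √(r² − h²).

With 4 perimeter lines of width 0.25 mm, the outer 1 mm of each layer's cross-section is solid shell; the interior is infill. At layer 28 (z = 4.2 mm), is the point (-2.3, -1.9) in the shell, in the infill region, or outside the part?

At z = 4.2 mm: the sphere: section is a regular 6-gon, circumradius = √(r²−h²) = √(4²−0.2²) = 3.995; the cylinder at (15, -3): section is a regular 6-gon, circumradius r=3.5; Taking the first minus the rest: starting from the r=4 sphere, the r=3.5 cylinder at (15, -3) misses the remaining region (no effect) — 1 connected region. Overall, the cross-section is a single solid region. The nearest boundary edge runs (-2.00, -3.46)→(-3.99, 0.00); distance from the point to it = 0.52 mm. The point is inside the cross-section, 0.52 mm from the nearest boundary — within the 1 mm shell band (4 × 0.25).

shell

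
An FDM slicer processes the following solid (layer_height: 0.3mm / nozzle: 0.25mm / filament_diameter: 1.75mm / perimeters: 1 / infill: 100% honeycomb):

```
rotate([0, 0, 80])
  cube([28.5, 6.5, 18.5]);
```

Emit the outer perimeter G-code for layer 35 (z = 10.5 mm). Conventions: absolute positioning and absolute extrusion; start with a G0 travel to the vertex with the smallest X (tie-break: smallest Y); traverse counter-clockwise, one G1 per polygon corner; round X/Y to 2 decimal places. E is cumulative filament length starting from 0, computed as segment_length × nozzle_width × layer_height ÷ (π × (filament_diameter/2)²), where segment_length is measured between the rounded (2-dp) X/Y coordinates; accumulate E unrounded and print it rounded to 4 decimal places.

G0 X-6.40 Y1.13 Z10.50
G1 X0.00 Y0.00 E0.2026
G1 X4.95 Y28.07 E1.0914
G1 X-1.45 Y29.20 E1.2941
G1 X-6.40 Y1.13 E2.1828

At z = 10.5 mm: the cube is present — its section is the full 28.5×6.5 rectangle; (rotated 80° about Z; rotation is an isometry so areas/perimeters/island counts are preserved). The outline is a single polygon with 4 vertices. Extrusion per mm of travel: 0.25 × 0.3 / (π × 0.875²) = 0.031181. Accumulating E over each segment gives final E = 2.1828.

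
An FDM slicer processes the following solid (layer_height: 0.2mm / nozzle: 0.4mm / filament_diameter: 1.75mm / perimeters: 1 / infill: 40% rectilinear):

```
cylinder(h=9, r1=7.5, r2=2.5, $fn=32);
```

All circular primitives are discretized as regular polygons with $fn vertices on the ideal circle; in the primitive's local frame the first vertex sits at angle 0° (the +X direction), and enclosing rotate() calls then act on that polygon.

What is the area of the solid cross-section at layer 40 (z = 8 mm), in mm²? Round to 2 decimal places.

29.14 mm²

At z = 8 mm: the cone (r1=7.5→r2=2.5) has section circumradius 3.056 here — a regular 32-gon (area = (32/2)·3.056²·sin(360°/32) = 29.14 mm²). Overall, the cross-section is a single solid region. Net area = 29.14 mm².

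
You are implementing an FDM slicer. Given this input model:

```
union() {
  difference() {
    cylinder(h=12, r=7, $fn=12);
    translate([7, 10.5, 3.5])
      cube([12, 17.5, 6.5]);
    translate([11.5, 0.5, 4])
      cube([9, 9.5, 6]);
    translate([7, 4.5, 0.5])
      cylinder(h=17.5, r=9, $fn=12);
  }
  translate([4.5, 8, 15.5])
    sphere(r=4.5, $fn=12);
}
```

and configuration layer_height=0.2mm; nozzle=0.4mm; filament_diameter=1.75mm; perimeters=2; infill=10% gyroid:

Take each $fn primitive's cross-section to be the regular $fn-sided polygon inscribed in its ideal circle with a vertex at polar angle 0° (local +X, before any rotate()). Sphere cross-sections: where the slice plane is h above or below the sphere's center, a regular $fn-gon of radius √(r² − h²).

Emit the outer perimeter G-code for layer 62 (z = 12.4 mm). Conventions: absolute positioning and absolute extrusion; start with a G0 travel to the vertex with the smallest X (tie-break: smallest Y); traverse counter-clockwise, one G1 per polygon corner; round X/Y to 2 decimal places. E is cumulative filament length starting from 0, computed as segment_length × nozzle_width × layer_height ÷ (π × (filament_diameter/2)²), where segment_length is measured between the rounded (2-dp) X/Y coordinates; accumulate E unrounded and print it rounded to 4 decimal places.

At z = 12.4 mm: the cylinder is not intersected at this z (z outside [0, 12]); the cube at (7, 10.5) is absent (z outside [3.5, 10]); the cube at (11.5, 0.5) is not intersected at this z (z outside [4, 10]); the r=9 cylinder at (7, 4.5) contributes a regular 12-gon of circumradius 9; Subtracting the remaining from the first: the first operand is absent here, so nothing remains; the r=4.5 sphere at (4.5, 8) contributes a regular 12-gon of circumradius √(4.5²−3.1²) = 3.262; Combining (union): only the r=4.5 sphere at (4.5, 8) is present, so the union is just that shape — 1 connected region. The outline is a single polygon with 12 vertices. Extrusion per mm of travel: 0.4 × 0.2 / (π × 0.875²) = 0.033260. Accumulating E over each segment gives final E = 0.6731.

G0 X1.24 Y8.00 Z12.40
G1 X1.68 Y6.37 E0.0562
G1 X2.87 Y5.18 E0.1121
G1 X4.50 Y4.74 E0.1683
G1 X6.13 Y5.18 E0.2244
G1 X7.32 Y6.37 E0.2804
G1 X7.76 Y8.00 E0.3366
G1 X7.32 Y9.63 E0.3927
G1 X6.13 Y10.82 E0.4487
G1 X4.50 Y11.26 E0.5048
G1 X2.87 Y10.82 E0.5610
G1 X1.68 Y9.63 E0.6170
G1 X1.24 Y8.00 E0.6731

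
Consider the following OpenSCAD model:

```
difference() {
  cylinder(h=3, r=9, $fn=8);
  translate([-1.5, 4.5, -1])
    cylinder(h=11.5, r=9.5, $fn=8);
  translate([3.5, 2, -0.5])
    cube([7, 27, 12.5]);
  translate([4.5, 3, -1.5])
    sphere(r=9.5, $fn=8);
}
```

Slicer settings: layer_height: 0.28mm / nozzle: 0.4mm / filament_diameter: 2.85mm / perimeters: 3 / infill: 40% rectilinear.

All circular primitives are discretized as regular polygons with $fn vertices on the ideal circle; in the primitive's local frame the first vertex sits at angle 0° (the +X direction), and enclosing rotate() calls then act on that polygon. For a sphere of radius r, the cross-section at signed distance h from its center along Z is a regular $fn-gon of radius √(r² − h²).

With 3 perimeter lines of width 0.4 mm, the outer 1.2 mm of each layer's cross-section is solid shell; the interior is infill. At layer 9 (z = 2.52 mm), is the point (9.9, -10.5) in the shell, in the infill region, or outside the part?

At z = 2.52 mm: the cylinder: section is a regular 8-gon, circumradius r=9; the r=9.5 cylinder at (-1.5, 4.5) contributes a regular 8-gon of circumradius 9.5; the cube at (3.5, 2) is present — its section is the full 7×27 rectangle; the r=9.5 sphere at (4.5, 3) contributes a regular 8-gon of circumradius √(9.5²−4.02²) = 8.608; After the difference (first − rest): starting from the r=9 cylinder, the r=9.5 cylinder at (-1.5, 4.5) partially overlaps it — only the 159.82 mm² overlap (of its 255.27 mm²) is removed, clipping the outline; the 7×27 cube at (3.5, 2) partially overlaps it — only the 0.88 mm² overlap (of its 189.00 mm²) is removed, clipping the outline; the r=9.5 sphere at (4.5, 3) partially overlaps it — only the 24.66 mm² overlap (of its 209.56 mm²) is removed, clipping the outline — 1 connected region. Overall, the cross-section is a single solid region. The nearest boundary edge runs (6.36, -6.36)→(-0.00, -9.00); distance from the point to it = 5.44 mm. The point is not inside any of the regions above, so it lies outside the cross-section (5.44 mm from the nearest boundary).

outside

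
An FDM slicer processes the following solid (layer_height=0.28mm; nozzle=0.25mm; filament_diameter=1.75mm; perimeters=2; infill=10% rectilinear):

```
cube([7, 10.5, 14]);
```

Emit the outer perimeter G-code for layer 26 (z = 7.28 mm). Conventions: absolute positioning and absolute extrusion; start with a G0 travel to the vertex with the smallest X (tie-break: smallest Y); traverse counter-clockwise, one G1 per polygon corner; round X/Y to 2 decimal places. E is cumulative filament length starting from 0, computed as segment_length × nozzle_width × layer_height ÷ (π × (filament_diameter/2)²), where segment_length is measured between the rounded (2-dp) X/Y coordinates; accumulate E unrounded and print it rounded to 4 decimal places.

G0 X0.00 Y0.00 Z7.28
G1 X7.00 Y0.00 E0.2037
G1 X7.00 Y10.50 E0.5093
G1 X0.00 Y10.50 E0.7130
G1 X0.00 Y0.00 E1.0186

At z = 7.28 mm: the 7×10.5 cube contributes its full rectangle. The outline is a single polygon with 4 vertices. Extrusion per mm of travel: 0.25 × 0.28 / (π × 0.875²) = 0.029103. Accumulating E over each segment gives final E = 1.0186.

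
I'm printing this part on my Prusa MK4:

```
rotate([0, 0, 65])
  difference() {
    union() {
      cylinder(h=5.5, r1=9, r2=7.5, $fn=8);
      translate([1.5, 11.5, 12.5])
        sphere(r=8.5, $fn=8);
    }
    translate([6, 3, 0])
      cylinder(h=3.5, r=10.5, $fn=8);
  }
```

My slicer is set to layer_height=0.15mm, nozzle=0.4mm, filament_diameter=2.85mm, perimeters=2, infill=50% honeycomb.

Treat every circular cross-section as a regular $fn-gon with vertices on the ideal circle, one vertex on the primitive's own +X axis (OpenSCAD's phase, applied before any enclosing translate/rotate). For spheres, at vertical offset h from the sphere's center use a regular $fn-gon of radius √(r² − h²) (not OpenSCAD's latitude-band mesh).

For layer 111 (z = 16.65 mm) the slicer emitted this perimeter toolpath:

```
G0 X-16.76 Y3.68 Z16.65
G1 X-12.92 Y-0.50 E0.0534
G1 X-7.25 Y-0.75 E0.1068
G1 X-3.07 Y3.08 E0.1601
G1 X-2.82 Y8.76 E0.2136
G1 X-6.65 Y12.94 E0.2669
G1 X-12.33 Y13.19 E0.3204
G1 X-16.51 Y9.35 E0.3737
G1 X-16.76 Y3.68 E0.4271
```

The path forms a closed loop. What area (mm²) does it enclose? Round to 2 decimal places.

155.59 mm²

Apply the shoelace formula to the sequence of (X, Y) vertices; enclosed area = 155.59 mm².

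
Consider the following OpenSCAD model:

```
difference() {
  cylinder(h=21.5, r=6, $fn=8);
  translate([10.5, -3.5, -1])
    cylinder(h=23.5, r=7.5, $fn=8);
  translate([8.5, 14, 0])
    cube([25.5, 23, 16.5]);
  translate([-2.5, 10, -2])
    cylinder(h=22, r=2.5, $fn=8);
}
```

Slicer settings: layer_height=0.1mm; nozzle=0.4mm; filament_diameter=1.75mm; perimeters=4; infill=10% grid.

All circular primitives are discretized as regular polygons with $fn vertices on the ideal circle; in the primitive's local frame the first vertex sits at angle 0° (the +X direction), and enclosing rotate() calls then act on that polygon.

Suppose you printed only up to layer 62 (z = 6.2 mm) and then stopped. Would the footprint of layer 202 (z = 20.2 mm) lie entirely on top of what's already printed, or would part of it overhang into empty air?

Compare the two slices. At z = 6.2: the r=6 cylinder gives a regular 8-gon of circumradius 6 (constant along its height) (area = (8/2)·6.000²·sin(360°/8) = 101.82 mm²); the r=7.5 cylinder at (10.5, -3.5) contributes a regular 8-gon of circumradius 7.5 (area = (8/2)·7.500²·sin(360°/8) = 159.10 mm²); the cube at (8.5, 14) is present — its section is the full 25.5×23 rectangle (area 586.50 mm²); the r=2.5 cylinder at (-2.5, 10) gives a regular 8-gon of circumradius 2.5 (constant along its height) (area = (8/2)·2.500²·sin(360°/8) = 17.68 mm²); After the difference (first − rest): starting from the r=6 cylinder (101.82 mm²), the r=7.5 cylinder at (10.5, -3.5) partially overlaps it — only the 7.95 mm² overlap (of its 159.10 mm²) is removed, clipping the outline; the 25.5×23 cube at (8.5, 14) misses the remaining region (no effect); the r=2.5 cylinder at (-2.5, 10) misses the remaining region (no effect) — area = 93.87 mm². At z = 20.2: the cylinder: section is a regular 8-gon, circumradius r=6 (area = (8/2)·6.000²·sin(360°/8) = 101.82 mm²); the r=7.5 cylinder at (10.5, -3.5) contributes a regular 8-gon of circumradius 7.5 (area = (8/2)·7.500²·sin(360°/8) = 159.10 mm²); the cube at (8.5, 14) does not reach this height (z outside [0, 16.5]); the cylinder at (-2.5, 10) is absent (z outside [-2, 20]); Subtracting the remaining from the first: starting from the r=6 cylinder (101.82 mm²), the r=7.5 cylinder at (10.5, -3.5) partially overlaps it — only the 7.95 mm² overlap (of its 159.10 mm²) is removed, clipping the outline — area = 93.87 mm². Checking containment: the cross-section at z = 20.2 is a subset of the cross-section at z = 6.2.

entirely on top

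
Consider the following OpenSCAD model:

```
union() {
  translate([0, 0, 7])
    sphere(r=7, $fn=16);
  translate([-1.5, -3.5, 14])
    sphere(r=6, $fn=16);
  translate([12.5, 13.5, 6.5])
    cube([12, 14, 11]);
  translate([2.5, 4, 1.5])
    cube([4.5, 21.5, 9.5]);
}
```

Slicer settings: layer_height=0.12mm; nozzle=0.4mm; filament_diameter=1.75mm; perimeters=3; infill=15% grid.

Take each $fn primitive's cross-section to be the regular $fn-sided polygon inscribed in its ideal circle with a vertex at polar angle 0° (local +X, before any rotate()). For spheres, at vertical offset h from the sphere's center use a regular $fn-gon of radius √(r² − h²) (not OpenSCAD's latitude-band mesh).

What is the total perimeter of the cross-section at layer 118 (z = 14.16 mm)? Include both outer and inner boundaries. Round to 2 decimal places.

At z = 14.16 mm: the sphere does not reach this height (|z−center|=7.160 > r=7); the r=6 sphere at (-1.5, -3.5) slices to a regular 16-gon of circumradius 5.998 (√(r²−h²) with h=0.16 from center) (perimeter = 2·16·5.998·sin(180°/16) = 37.44 mm); the cube at (12.5, 13.5) is present — its section is the full 12×14 rectangle (perimeter 52.00 mm); the cube at (2.5, 4) is absent (z outside [1.5, 11]); Merging all regions: the 2 present regions are separate (no shared area or edge), so areas and boundary lengths simply add and each stays a separate island — boundary = 89.44 mm. Overall, the cross-section has 2 separate islands. Total boundary length (outer) = 89.44 mm.

89.44 mm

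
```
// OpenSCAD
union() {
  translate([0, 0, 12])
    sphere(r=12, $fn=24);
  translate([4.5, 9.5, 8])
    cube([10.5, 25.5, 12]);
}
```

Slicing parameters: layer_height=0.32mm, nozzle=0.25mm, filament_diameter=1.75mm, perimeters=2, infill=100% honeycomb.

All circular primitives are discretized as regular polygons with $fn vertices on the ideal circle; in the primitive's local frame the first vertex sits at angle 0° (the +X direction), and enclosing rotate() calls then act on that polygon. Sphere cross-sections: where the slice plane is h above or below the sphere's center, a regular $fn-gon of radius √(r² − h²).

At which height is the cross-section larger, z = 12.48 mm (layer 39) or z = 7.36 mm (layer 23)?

layer 39 (z = 12.48 mm)

Layer 39 (z = 12.48): the r=12 sphere contributes a regular 24-gon of circumradius √(12²−0.48²) = 11.990 (area = (24/2)·11.990²·sin(360°/24) = 446.52 mm²); the cube at (4.5, 9.5) (footprint 10.5×25.5) is included at this height (area 267.75 mm²); Merging all regions: the regions partially overlap — summed areas 714.27 mm² minus the doubly-counted overlap 2.29 mm² gives 711.98 mm² — area = 711.98 mm². So its area = 711.98 mm². Layer 23 (z = 7.36): the sphere: section is a regular 24-gon, circumradius = √(r²−h²) = √(12²−4.64²) = 11.067 (area = (24/2)·11.067²·sin(360°/24) = 380.37 mm²); the cube at (4.5, 9.5) is not intersected at this z (z outside [8, 20]); Taking the union: only the r=12 sphere is present, so the union is just that shape — area = 380.37 mm². So its area = 380.37 mm². Layer 39 is larger (711.98 vs 380.37 mm²).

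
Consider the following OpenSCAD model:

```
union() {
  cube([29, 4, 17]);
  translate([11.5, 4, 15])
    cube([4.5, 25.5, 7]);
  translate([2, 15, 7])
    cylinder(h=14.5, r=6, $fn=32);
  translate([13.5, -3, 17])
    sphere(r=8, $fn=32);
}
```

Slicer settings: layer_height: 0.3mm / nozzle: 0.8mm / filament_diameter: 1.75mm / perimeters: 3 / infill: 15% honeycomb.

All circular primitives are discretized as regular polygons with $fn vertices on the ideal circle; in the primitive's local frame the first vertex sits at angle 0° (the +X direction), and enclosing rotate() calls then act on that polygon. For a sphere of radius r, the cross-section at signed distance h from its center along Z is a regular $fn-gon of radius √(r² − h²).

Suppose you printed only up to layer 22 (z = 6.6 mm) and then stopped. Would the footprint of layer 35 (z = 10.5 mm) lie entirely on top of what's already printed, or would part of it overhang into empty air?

part overhangs

Compare the two slices. At z = 6.6: the 29×4 cube contributes its full rectangle (area 116.00 mm²); the cube at (11.5, 4) is not intersected at this z (z outside [15, 22]); the cylinder at (2, 15) does not reach this height (z outside [7, 21.5]); the sphere at (13.5, -3) is not intersected at this z (|z−center|=10.400 > r=8); Taking the union: only the 29×4 cube is present, so the union is just that shape — area = 116.00 mm². At z = 10.5: the 29×4 cube contributes its full rectangle (area 116.00 mm²); the cube at (11.5, 4) is not intersected at this z (z outside [15, 22]); the r=6 cylinder at (2, 15) gives a regular 32-gon of circumradius 6 (constant along its height) (area = (32/2)·6.000²·sin(360°/32) = 112.37 mm²); the r=8 sphere at (13.5, -3) slices to a regular 32-gon of circumradius 4.664 (√(r²−h²) with h=6.5 from center) (area = (32/2)·4.664²·sin(360°/32) = 67.89 mm²); Combining (union): the regions partially overlap — summed areas 296.26 mm² minus the doubly-counted overlap 8.13 mm² gives 288.13 mm² — area = 288.13 mm². Checking containment: at z = 10.5 the cross-section extends beyond the z = 6.6 cross-section by about 172.13 mm².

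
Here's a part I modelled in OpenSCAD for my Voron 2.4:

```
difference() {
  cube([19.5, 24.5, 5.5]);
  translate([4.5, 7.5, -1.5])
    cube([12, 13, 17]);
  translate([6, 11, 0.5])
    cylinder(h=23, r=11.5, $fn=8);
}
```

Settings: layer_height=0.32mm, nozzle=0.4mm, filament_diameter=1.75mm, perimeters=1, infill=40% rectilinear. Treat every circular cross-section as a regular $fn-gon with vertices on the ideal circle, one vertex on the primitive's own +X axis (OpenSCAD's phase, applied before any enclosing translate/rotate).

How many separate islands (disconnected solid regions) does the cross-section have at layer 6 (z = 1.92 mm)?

At z = 1.92 mm: the cube is present — its section is the full 19.5×24.5 rectangle; the cube at (4.5, 7.5) (footprint 12×13) is included at this height; the r=11.5 cylinder at (6, 11) contributes a regular 8-gon of circumradius 11.5; Taking the first minus the rest: starting from the 19.5×24.5 cube, the 12×13 cube at (4.5, 7.5) lies wholly inside it (removes its full 156.00 mm² and its 50.00 mm outline becomes a hole wall); the r=11.5 cylinder at (6, 11) partially overlaps it — only the 166.03 mm² overlap (of its 374.06 mm²) is removed, clipping the outline — 2 connected regions. Overall, the cross-section has 2 separate islands. Island count = 2.

2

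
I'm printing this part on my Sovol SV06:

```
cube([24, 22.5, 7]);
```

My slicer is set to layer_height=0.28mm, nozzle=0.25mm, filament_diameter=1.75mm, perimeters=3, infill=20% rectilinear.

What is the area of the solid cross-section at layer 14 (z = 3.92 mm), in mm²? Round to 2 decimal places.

540.00 mm²

At z = 3.92 mm: the 24×22.5 cube contributes its full rectangle (area 540.00 mm²). Overall, the cross-section is a single solid region. Net area = 540.00 mm².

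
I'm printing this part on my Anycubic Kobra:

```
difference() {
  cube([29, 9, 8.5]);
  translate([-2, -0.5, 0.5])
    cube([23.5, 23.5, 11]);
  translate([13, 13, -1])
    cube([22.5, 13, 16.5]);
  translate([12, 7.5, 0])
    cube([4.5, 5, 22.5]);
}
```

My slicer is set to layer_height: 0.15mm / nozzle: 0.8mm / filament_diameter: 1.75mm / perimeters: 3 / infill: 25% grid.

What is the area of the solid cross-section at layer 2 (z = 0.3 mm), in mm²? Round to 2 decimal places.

At z = 0.3 mm: the cube is present — its section is the full 29×9 rectangle (area 261.00 mm²); the cube at (-2, -0.5) is not intersected at this z (z outside [0.5, 11.5]); the cube at (13, 13) (footprint 22.5×13) is included at this height (area 292.50 mm²); the cube at (12, 7.5) is present — its section is the full 4.5×5 rectangle (area 22.50 mm²); After the difference (first − rest): starting from the 29×9 cube (261.00 mm²), the 22.5×13 cube at (13, 13) misses the remaining region (no effect); the 4.5×5 cube at (12, 7.5) partially overlaps it — only the 6.75 mm² overlap (of its 22.50 mm²) is removed, clipping the outline — area = 254.25 mm². Overall, the cross-section is a single solid region. Net area = 254.25 mm².

254.25 mm²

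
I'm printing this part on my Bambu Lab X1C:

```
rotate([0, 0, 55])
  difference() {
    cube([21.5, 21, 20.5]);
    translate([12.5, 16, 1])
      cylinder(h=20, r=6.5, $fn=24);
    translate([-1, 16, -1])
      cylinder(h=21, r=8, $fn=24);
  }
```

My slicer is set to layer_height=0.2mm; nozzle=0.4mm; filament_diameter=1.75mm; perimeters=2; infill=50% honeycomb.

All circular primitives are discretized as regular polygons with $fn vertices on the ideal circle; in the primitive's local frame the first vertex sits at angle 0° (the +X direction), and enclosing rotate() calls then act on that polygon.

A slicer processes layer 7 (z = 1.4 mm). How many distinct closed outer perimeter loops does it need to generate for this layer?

At z = 1.4 mm: the cube (footprint 21.5×21) is included at this height; the r=6.5 cylinder at (12.5, 16) contributes a regular 24-gon of circumradius 6.5; the r=8 cylinder at (-1, 16) contributes a regular 24-gon of circumradius 8; Taking the first minus the rest: starting from the 21.5×21 cube, the r=6.5 cylinder at (12.5, 16) partially overlaps it — only the 123.04 mm² overlap (of its 131.22 mm²) is removed, clipping the outline; the r=8 cylinder at (-1, 16) partially overlaps it — only the 70.61 mm² overlap (of its 198.77 mm²) is removed, clipping the outline — 2 connected regions; (whole slice rotated 55° about Z — lengths, areas and connectivity unchanged). The result has 2 disconnected regions.

2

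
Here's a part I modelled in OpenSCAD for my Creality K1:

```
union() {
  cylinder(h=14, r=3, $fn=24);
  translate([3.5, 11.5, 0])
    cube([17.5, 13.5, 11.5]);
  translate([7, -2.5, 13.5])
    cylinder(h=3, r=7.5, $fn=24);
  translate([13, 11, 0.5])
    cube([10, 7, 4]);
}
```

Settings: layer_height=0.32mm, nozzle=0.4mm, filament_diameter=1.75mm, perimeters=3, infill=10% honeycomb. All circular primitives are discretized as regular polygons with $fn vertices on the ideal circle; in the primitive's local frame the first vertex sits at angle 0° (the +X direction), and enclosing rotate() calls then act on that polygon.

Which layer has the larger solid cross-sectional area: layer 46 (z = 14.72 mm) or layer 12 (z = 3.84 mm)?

layer 12 (z = 3.84 mm)

Layer 46 (z = 14.72): the cylinder is not intersected at this z (z outside [0, 14]); the cube at (3.5, 11.5) is not intersected at this z (z outside [0, 11.5]); the r=7.5 cylinder at (7, -2.5) contributes a regular 24-gon of circumradius 7.5 (area = (24/2)·7.500²·sin(360°/24) = 174.70 mm²); the cube at (13, 11) is absent (z outside [0.5, 4.5]); Taking the union: only the r=7.5 cylinder at (7, -2.5) is present, so the union is just that shape — area = 174.70 mm². So its area = 174.70 mm². Layer 12 (z = 3.84): the cylinder: section is a regular 24-gon, circumradius r=3 (area = (24/2)·3.000²·sin(360°/24) = 27.95 mm²); the cube at (3.5, 11.5) (footprint 17.5×13.5) is included at this height (area 236.25 mm²); the cylinder at (7, -2.5) does not reach this height (z outside [13.5, 16.5]); the cube at (13, 11) is present — its section is the full 10×7 rectangle (area 70.00 mm²); Combining (union): the regions partially overlap — summed areas 334.20 mm² minus the doubly-counted overlap 52.00 mm² gives 282.20 mm² — area = 282.20 mm². So its area = 282.20 mm². Layer 12 is larger (282.20 vs 174.70 mm²).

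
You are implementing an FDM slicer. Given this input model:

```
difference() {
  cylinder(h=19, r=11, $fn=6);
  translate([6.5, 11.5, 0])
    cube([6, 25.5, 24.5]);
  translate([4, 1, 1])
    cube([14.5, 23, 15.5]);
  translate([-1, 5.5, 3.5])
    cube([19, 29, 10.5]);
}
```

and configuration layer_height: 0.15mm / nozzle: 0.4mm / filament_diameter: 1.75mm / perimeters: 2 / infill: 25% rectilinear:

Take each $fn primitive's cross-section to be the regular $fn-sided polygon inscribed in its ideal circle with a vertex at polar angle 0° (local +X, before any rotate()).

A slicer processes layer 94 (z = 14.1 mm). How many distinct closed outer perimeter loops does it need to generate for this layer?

At z = 14.1 mm: the cylinder: section is a regular 6-gon, circumradius r=11; the 6×25.5 cube at (6.5, 11.5) contributes its full rectangle; the cube at (4, 1) is present — its section is the full 14.5×23 rectangle; the cube at (-1, 5.5) does not reach this height (z outside [3.5, 14]); Taking the first minus the rest: starting from the r=11 cylinder, the 6×25.5 cube at (6.5, 11.5) misses the remaining region (no effect); the 14.5×23 cube at (4, 1) partially overlaps it — only the 33.78 mm² overlap (of its 333.50 mm²) is removed, clipping the outline — 1 connected region. The result has 1 disconnected region.

1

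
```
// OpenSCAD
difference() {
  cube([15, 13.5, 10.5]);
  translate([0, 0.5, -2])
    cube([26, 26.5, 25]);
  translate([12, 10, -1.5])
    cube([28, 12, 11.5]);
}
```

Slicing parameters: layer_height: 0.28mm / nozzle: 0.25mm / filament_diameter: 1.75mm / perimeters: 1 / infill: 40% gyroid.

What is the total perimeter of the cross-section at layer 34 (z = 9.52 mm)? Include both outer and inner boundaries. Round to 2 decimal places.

31.00 mm

At z = 9.52 mm: the cube (footprint 15×13.5) is included at this height (perimeter 57.00 mm); the cube at (0, 0.5) is present — its section is the full 26×26.5 rectangle (perimeter 105.00 mm); the 28×12 cube at (12, 10) contributes its full rectangle (perimeter 80.00 mm); After the difference (first − rest): starting from the 15×13.5 cube, the 26×26.5 cube at (0, 0.5) partially overlaps it — only the 195.00 mm² overlap (of its 689.00 mm²) is removed, clipping the outline; the 28×12 cube at (12, 10) misses the remaining region (no effect) — boundary = 31.00 mm. Overall, the cross-section is a single solid region. Total boundary length (outer) = 31.00 mm.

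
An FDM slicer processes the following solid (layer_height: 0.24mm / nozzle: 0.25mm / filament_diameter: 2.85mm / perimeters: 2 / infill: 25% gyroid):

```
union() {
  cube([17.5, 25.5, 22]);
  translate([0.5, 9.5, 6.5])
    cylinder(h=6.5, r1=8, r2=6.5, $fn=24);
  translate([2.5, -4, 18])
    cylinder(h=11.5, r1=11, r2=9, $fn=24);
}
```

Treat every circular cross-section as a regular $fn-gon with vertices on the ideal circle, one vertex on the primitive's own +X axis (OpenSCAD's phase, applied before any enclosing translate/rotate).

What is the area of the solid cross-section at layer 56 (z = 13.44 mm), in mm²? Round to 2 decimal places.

At z = 13.44 mm: the cube (footprint 17.5×25.5) is included at this height (area 446.25 mm²); the cone at (0.5, 9.5) is absent (z outside [6.5, 13]); the cone at (2.5, -4) is absent (z outside [18, 29.5]); Combining (union): only the 17.5×25.5 cube is present, so the union is just that shape — area = 446.25 mm². Overall, the cross-section is a single solid region. Net area = 446.25 mm².

446.25 mm²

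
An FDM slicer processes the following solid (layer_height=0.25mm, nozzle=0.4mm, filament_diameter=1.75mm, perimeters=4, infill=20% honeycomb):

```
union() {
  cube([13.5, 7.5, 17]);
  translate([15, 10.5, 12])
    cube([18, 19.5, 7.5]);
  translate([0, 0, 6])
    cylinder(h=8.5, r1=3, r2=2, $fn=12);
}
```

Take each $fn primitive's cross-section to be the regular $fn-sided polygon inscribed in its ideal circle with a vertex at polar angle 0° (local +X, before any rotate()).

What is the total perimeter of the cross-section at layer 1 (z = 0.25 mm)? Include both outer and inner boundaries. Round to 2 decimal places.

42.00 mm

At z = 0.25 mm: the 13.5×7.5 cube contributes its full rectangle (perimeter 42.00 mm); the cube at (15, 10.5) is absent (z outside [12, 19.5]); the cone is absent (z outside [6, 14.5]); Merging all regions: only the 13.5×7.5 cube is present, so the union is just that shape — boundary = 42.00 mm. Overall, the cross-section is a single solid region. Total boundary length (outer) = 42.00 mm.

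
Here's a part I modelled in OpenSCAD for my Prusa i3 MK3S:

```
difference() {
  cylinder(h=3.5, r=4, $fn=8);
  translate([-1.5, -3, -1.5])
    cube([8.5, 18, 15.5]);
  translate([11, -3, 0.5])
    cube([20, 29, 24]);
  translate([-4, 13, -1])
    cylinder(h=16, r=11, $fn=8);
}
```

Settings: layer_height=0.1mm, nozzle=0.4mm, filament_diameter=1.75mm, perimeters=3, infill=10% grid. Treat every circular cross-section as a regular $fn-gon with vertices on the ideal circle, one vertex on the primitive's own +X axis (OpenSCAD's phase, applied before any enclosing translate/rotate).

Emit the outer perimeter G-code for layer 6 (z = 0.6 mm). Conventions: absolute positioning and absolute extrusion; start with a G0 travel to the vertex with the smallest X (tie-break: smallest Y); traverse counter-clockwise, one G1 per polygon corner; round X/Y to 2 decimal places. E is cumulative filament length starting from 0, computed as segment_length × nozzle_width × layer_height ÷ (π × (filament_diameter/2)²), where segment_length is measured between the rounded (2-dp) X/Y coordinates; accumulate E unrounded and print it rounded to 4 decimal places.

G0 X-4.00 Y0.00 Z0.60
G1 X-2.83 Y-2.83 E0.0509
G1 X0.00 Y-4.00 E0.1019
G1 X2.41 Y-3.00 E0.1452
G1 X-1.50 Y-3.00 E0.2103
G1 X-1.50 Y3.04 E0.3107
G1 X-3.00 Y2.41 E0.3378
G1 X-4.00 Y0.00 E0.3812

At z = 0.6 mm: the r=4 cylinder gives a regular 8-gon of circumradius 4 (constant along its height); the cube at (-1.5, -3) is present — its section is the full 8.5×18 rectangle; the 20×29 cube at (11, -3) contributes its full rectangle; the cylinder at (-4, 13): section is a regular 8-gon, circumradius r=11; Taking the first minus the rest: starting from the r=4 cylinder, the 8.5×18 cube at (-1.5, -3) partially overlaps it — only the 31.45 mm² overlap (of its 153.00 mm²) is removed, clipping the outline; the 20×29 cube at (11, -3) misses the remaining region (no effect); the r=11 cylinder at (-4, 13) partially overlaps it — only the 0.49 mm² overlap (of its 342.24 mm²) is removed, clipping the outline — 1 connected region. The outline is a single polygon with 7 vertices. Extrusion per mm of travel: 0.4 × 0.1 / (π × 0.875²) = 0.016630. Accumulating E over each segment gives final E = 0.3812.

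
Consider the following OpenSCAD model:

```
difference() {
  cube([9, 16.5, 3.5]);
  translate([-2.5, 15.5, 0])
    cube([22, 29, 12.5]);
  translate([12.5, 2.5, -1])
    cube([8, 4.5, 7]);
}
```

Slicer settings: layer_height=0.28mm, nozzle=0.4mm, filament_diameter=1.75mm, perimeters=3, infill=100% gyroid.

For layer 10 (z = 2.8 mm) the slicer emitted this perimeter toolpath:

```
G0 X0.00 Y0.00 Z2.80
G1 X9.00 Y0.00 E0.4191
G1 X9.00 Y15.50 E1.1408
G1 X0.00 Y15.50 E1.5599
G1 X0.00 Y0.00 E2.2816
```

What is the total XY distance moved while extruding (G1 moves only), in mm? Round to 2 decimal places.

49.00 mm

Sum the Euclidean lengths of each G1 segment: total = 49.00 mm.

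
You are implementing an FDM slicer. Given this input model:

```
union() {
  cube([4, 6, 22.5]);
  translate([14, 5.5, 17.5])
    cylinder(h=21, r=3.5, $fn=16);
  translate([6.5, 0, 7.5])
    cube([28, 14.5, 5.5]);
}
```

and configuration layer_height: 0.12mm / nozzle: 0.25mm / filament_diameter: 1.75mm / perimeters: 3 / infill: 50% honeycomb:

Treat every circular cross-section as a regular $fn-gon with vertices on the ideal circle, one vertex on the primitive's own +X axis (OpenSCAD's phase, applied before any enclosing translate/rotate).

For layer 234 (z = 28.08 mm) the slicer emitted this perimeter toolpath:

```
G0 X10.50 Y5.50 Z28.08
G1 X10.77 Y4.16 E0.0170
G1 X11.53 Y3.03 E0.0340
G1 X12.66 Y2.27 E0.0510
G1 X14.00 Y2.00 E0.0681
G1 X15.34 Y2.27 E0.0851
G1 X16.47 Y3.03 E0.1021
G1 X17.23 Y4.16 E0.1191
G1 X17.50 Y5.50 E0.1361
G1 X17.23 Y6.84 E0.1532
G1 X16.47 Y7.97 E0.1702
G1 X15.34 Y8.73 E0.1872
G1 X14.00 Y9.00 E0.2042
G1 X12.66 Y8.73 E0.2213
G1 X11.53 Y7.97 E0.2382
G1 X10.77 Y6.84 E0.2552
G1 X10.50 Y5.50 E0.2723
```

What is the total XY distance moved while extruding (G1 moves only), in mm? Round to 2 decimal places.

Sum the Euclidean lengths of each G1 segment: total = 21.83 mm.

21.83 mm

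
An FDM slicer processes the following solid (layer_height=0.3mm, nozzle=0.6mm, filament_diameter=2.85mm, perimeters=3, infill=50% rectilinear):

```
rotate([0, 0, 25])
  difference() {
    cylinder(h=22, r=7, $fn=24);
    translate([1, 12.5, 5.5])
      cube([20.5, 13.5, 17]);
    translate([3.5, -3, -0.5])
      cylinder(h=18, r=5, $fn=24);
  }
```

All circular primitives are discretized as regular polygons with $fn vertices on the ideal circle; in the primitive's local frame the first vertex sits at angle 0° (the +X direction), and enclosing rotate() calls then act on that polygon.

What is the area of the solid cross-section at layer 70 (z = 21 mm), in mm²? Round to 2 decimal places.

At z = 21 mm: the cylinder: section is a regular 24-gon, circumradius r=7 (area = (24/2)·7.000²·sin(360°/24) = 152.19 mm²); the cube at (1, 12.5) is present — its section is the full 20.5×13.5 rectangle (area 276.75 mm²); the cylinder at (3.5, -3) is absent (z outside [-0.5, 17.5]); Subtracting the remaining from the first: starting from the r=7 cylinder (152.19 mm²), the 20.5×13.5 cube at (1, 12.5) misses the remaining region (no effect) — area = 152.19 mm²; (rotated 25° about Z; rotation is an isometry so areas/perimeters/island counts are preserved). Overall, the cross-section is a single solid region. Net area = 152.19 mm².

152.19 mm²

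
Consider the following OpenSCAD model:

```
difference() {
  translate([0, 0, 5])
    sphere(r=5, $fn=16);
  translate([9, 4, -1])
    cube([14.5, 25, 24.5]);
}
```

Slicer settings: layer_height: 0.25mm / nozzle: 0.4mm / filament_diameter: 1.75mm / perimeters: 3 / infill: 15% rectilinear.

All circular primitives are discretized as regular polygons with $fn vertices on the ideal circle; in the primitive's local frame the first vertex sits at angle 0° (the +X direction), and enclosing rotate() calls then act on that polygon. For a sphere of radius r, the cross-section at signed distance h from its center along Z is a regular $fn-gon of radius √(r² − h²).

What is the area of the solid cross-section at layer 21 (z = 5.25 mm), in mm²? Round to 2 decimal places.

At z = 5.25 mm: the r=5 sphere slices to a regular 16-gon of circumradius 4.994 (√(r²−h²) with h=0.25 from center) (area = (16/2)·4.994²·sin(360°/16) = 76.35 mm²); the 14.5×25 cube at (9, 4) contributes its full rectangle (area 362.50 mm²); Subtracting the remaining from the first: starting from the r=5 sphere (76.35 mm²), the 14.5×25 cube at (9, 4) misses the remaining region (no effect) — area = 76.35 mm². Overall, the cross-section is a single solid region. Net area = 76.35 mm².

76.35 mm²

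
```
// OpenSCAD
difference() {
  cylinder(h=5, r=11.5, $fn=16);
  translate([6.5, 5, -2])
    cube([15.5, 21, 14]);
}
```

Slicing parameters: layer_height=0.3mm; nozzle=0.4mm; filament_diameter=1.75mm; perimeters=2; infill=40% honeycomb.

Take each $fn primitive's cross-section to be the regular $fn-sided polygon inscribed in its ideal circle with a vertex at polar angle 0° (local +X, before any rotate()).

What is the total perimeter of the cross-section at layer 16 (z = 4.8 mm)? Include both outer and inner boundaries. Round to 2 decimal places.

74.01 mm

At z = 4.8 mm: the r=11.5 cylinder gives a regular 16-gon of circumradius 11.5 (constant along its height) (perimeter = 2·16·11.500·sin(180°/16) = 71.79 mm); the 15.5×21 cube at (6.5, 5) contributes its full rectangle (perimeter 73.00 mm); Taking the first minus the rest: starting from the r=11.5 cylinder, the 15.5×21 cube at (6.5, 5) partially overlaps it — only the 9.28 mm² overlap (of its 325.50 mm²) is removed, clipping the outline — boundary = 74.01 mm. Overall, the cross-section is a single solid region. Total boundary length (outer) = 74.01 mm.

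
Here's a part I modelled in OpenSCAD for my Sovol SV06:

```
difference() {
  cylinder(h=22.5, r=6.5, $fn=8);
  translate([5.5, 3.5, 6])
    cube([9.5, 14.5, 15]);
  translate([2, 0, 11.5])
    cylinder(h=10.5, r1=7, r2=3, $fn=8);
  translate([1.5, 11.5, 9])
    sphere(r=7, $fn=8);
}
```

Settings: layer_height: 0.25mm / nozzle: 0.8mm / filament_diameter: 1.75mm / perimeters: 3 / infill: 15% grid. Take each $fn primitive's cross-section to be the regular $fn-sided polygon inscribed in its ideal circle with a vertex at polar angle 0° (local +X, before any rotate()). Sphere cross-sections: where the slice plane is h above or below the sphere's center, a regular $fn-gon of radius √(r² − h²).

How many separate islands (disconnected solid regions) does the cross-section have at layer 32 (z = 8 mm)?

1

At z = 8 mm: the r=6.5 cylinder gives a regular 8-gon of circumradius 6.5 (constant along its height); the cube at (5.5, 3.5) (footprint 9.5×14.5) is included at this height; the cone at (2, 0) is absent (z outside [11.5, 22]); the sphere at (1.5, 11.5): section is a regular 8-gon, circumradius = √(r²−h²) = √(7²−1²) = 6.928; Taking the first minus the rest: starting from the r=6.5 cylinder, the 9.5×14.5 cube at (5.5, 3.5) misses the remaining region (no effect); the r=7 sphere at (1.5, 11.5) partially overlaps it — only the 4.02 mm² overlap (of its 135.76 mm²) is removed, clipping the outline — 1 connected region. Overall, the cross-section is a single solid region. Island count = 1.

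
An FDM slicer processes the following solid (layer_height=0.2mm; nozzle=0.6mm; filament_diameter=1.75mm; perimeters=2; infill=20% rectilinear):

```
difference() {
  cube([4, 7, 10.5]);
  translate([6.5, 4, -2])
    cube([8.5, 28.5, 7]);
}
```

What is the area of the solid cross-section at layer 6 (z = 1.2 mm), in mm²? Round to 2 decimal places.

28.00 mm²

At z = 1.2 mm: the cube is present — its section is the full 4×7 rectangle (area 28.00 mm²); the cube at (6.5, 4) is present — its section is the full 8.5×28.5 rectangle (area 242.25 mm²); Taking the first minus the rest: starting from the 4×7 cube (28.00 mm²), the 8.5×28.5 cube at (6.5, 4) misses the remaining region (no effect) — area = 28.00 mm². Overall, the cross-section is a single solid region. Net area = 28.00 mm².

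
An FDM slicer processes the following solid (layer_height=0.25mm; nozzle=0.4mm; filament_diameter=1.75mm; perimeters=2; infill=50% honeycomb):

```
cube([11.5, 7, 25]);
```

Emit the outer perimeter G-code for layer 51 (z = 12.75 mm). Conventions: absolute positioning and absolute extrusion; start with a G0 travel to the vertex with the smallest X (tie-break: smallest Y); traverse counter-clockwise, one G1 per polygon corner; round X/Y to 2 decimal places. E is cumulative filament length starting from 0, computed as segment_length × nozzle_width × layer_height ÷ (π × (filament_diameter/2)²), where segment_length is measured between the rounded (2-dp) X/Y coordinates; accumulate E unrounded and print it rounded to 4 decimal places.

At z = 12.75 mm: the cube (footprint 11.5×7) is included at this height. The outline is a single polygon with 4 vertices. Extrusion per mm of travel: 0.4 × 0.25 / (π × 0.875²) = 0.041575. Accumulating E over each segment gives final E = 1.5383.

G0 X0.00 Y0.00 Z12.75
G1 X11.50 Y0.00 E0.4781
G1 X11.50 Y7.00 E0.7691
G1 X0.00 Y7.00 E1.2473
G1 X0.00 Y0.00 E1.5383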